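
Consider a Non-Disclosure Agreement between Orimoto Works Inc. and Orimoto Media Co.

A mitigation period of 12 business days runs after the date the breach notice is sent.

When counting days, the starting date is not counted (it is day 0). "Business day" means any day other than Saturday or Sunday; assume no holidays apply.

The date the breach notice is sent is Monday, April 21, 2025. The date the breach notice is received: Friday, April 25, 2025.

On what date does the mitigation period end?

May 7, 2025

From Monday, April 21, 2025, 12 business days (Apr 22, Apr 23, Apr 24, Apr 25, …, May 5, May 6, May 7, skipping weekends) brings us to Wednesday, May 7, 2025, which is the last day of the mitigation period.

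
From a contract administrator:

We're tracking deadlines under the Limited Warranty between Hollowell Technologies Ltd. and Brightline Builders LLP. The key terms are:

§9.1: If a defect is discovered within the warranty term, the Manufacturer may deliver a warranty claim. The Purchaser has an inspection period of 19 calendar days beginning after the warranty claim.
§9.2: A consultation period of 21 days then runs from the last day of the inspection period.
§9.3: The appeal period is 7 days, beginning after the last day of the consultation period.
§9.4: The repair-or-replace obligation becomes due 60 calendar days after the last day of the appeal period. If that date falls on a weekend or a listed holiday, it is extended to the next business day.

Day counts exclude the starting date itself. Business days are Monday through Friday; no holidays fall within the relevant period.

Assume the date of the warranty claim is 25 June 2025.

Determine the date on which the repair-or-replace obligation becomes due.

10 October 2025

The last day of the inspection period: 25 June 2025 + 19 days = 14 July 2025.
The last day of the consultation period: 21 calendar days after 14 July 2025 is 4 August 2025.
Adding 7 calendar days to 4 August 2025 gives 11 August 2025, which is the last day of the appeal period.
Adding 60 calendar days to 11 August 2025 gives 10 October 2025, which is the date on which the repair-or-replace obligation becomes due. 10 October 2025 is a Friday, so no roll-forward applies.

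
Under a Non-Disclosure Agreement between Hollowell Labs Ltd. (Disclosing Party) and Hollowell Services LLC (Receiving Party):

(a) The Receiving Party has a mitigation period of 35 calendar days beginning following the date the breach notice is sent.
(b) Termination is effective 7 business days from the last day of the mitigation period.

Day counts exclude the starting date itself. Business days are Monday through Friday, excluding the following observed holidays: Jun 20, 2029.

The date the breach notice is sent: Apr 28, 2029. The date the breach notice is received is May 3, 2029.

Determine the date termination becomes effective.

Jun 12, 2029

The last day of the mitigation period: Apr 28, 2029 + 35 days = Jun 2, 2029.
The date termination becomes effective: counting 7 business days from Saturday, Jun 2, 2029 (Jun 4, Jun 5, Jun 6, Jun 7, Jun 8, Jun 11, Jun 12, skipping weekends) reaches Tuesday, Jun 12, 2029.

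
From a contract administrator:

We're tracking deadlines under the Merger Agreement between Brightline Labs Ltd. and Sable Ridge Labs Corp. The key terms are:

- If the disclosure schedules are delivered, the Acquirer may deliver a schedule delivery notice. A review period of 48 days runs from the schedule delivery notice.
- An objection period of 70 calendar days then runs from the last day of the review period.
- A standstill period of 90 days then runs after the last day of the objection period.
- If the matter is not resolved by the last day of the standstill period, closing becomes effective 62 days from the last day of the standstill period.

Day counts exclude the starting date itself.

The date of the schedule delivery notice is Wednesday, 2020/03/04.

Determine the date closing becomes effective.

2020/11/29

Adding 48 calendar days to 2020/03/04 gives 2020/04/21, which is the last day of the review period.
The last day of the objection period: 70 calendar days after 2020/04/21 is 2020/06/30.
Adding 90 calendar days to 2020/06/30 gives 2020/09/28, which is the last day of the standstill period.
The date closing becomes effective: 2020/09/28 + 62 days = 2020/11/29.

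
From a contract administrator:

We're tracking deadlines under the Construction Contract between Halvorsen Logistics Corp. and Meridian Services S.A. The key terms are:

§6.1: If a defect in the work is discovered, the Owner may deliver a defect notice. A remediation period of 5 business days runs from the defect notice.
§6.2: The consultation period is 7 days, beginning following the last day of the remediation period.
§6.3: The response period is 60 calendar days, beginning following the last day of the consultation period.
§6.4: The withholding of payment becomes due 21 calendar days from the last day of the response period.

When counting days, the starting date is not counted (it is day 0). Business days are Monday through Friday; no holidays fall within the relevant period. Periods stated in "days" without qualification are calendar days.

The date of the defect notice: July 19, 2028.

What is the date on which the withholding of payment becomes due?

The last day of the remediation period: counting 5 business days from Wednesday, July 19, 2028 (Jul 20, Jul 21, Jul 24, Jul 25, Jul 26, skipping weekends) reaches Wednesday, July 26, 2028.
The last day of the consultation period: July 26, 2028 + 7 days = August 2, 2028.
The last day of the response period: 60 calendar days after August 2, 2028 is October 1, 2028.
The date on which the withholding of payment becomes due: 21 calendar days after October 1, 2028 is October 22, 2028.

October 22, 2028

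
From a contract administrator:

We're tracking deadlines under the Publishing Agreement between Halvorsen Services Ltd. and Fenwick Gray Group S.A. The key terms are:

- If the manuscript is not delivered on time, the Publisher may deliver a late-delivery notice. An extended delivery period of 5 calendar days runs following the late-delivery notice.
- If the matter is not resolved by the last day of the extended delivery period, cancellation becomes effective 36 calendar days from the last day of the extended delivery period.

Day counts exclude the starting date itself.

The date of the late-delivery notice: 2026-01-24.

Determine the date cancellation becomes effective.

2026-03-06

Adding 5 calendar days to 2026-01-24 gives 2026-01-29, which is the last day of the extended delivery period.
Adding 36 calendar days to 2026-01-29 gives 2026-03-06, which is the date cancellation becomes effective.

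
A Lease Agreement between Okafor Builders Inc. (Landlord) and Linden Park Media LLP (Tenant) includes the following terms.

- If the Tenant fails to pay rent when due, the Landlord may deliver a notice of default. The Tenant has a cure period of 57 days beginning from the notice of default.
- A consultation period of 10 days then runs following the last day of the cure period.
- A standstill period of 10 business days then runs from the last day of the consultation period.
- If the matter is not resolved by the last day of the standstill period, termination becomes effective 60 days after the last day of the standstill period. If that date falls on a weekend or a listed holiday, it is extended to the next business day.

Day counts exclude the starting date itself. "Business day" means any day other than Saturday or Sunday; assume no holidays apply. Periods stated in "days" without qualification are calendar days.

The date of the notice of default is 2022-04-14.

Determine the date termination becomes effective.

2022-09-02

Adding 57 calendar days to 2022-04-14 gives 2022-06-10, which is the last day of the cure period.
The last day of the consultation period: 10 calendar days after 2022-06-10 is 2022-06-20.
From Monday, 2022-06-20, 10 business days (Jun 21, Jun 22, Jun 23, Jun 24, Jun 27, Jun 28, Jun 29, Jun 30, Jul 1, Jul 4, skipping weekends) brings us to Monday, 2022-07-04, which is the last day of the standstill period.
The date termination becomes effective: 60 calendar days after 2022-07-04 is 2022-09-02. 2022-09-02 is a Friday, so no roll-forward applies.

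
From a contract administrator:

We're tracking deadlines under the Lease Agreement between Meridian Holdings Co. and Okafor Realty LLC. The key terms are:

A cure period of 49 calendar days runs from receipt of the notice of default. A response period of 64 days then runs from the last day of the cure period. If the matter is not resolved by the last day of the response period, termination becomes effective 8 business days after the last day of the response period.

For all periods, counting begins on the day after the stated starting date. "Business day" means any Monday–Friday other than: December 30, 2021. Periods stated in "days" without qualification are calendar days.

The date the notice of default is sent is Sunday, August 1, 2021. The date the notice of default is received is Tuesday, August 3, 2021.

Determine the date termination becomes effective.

December 6, 2021

The last day of the cure period: 49 calendar days after August 3, 2021 is September 21, 2021.
The last day of the response period: 64 calendar days after September 21, 2021 is November 24, 2021.
The date termination becomes effective: counting 8 business days from Wednesday, November 24, 2021 (Nov 25, Nov 26, Nov 29, Nov 30, Dec 1, Dec 2, Dec 3, Dec 6, skipping weekends) reaches Monday, December 6, 2021.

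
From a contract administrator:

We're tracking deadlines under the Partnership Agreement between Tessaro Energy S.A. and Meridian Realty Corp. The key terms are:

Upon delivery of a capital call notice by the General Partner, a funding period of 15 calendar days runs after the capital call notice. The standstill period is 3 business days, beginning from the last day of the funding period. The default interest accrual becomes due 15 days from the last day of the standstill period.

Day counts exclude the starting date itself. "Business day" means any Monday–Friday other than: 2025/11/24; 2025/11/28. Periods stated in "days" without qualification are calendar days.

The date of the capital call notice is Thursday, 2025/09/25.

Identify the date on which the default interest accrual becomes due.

2025/10/30

The last day of the funding period: 15 calendar days after 2025/09/25 is 2025/10/10.
The last day of the standstill period: 3 business days after Friday, 2025/10/10, skipping weekends — Oct 13, Oct 14, Oct 15 — lands on Wednesday, 2025/10/15.
The date on which the default interest accrual becomes due: 2025/10/15 + 15 days = 2025/10/30.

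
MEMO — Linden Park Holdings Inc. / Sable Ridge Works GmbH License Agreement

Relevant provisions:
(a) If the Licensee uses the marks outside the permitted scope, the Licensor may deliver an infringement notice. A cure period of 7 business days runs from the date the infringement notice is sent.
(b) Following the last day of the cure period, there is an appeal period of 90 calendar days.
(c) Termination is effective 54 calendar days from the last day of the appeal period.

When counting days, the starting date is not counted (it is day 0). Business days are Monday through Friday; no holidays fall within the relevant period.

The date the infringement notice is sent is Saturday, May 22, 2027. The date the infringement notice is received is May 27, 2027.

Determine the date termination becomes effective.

The last day of the cure period: counting 7 business days from Saturday, May 22, 2027 (May 24, May 25, May 26, May 27, May 28, May 31, Jun 1, skipping weekends) reaches Tuesday, Jun 1, 2027.
The last day of the appeal period: 90 calendar days after Jun 1, 2027 is Aug 30, 2027.
The date termination becomes effective: Aug 30, 2027 + 54 days = Oct 23, 2027.

Oct 23, 2027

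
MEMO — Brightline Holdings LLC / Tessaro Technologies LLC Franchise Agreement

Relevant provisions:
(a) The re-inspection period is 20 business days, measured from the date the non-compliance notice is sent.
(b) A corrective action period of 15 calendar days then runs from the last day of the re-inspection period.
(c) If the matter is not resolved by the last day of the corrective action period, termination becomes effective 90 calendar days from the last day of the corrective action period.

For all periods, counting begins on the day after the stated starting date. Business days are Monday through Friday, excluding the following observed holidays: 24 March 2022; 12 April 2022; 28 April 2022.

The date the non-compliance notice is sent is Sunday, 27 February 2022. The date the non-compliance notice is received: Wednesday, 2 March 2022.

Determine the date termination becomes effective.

11 July 2022

The last day of the re-inspection period: 20 business days after Sunday, 27 February 2022, skipping weekends and the listed holiday on Mar 24 — Feb 28, Mar 1, Mar 2, Mar 3, …, Mar 23, Mar 25, Mar 28 — lands on Monday, 28 March 2022.
The last day of the corrective action period: 15 calendar days after 28 March 2022 is 12 April 2022.
The date termination becomes effective: 12 April 2022 + 90 days = 11 July 2022.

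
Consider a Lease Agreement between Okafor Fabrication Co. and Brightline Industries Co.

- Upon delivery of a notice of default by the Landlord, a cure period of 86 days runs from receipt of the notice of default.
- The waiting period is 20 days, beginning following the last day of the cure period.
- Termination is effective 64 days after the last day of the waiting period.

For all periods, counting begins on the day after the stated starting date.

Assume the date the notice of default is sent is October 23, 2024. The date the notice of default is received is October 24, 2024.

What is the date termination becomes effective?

The last day of the cure period: 86 calendar days after October 24, 2024 is January 18, 2025.
The last day of the waiting period: January 18, 2025 + 20 days = February 7, 2025.
The date termination becomes effective: February 7, 2025 + 64 days = April 12, 2025.

April 12, 2025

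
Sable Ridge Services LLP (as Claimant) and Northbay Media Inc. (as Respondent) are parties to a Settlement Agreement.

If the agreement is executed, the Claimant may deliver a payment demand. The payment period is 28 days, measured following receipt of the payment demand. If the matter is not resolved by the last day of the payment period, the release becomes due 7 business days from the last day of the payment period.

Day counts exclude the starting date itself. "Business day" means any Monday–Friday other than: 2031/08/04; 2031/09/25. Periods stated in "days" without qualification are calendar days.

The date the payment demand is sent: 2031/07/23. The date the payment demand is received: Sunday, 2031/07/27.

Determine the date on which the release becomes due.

The last day of the payment period: 28 calendar days after 2031/07/27 is 2031/08/24.
From Sunday, 2031/08/24, 7 business days (Aug 25, Aug 26, Aug 27, Aug 28, Aug 29, Sep 1, Sep 2, skipping weekends) brings us to Tuesday, 2031/09/02, which is the date on which the release becomes due.

2031/09/02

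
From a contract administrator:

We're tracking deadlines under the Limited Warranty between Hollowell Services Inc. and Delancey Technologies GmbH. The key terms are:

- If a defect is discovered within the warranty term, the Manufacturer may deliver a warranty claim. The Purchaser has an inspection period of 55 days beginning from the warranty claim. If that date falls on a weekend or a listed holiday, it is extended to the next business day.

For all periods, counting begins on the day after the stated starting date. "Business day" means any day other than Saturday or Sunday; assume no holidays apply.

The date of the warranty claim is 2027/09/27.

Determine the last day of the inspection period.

2027/11/22

The last day of the inspection period: 2027/09/27 + 55 days = 2027/11/21. That falls on a Sunday, so it rolls to the next business day, Monday, 2027/11/22.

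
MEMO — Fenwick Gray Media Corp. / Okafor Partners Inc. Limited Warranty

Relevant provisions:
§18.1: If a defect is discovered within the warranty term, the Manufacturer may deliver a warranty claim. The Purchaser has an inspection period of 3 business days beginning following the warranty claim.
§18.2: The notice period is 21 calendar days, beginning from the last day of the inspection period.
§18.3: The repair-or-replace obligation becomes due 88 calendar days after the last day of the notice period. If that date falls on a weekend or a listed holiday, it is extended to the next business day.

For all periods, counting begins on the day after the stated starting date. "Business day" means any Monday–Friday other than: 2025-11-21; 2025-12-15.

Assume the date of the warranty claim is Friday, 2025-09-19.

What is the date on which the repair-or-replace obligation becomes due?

From Friday, 2025-09-19, 3 business days (Sep 22, Sep 23, Sep 24, skipping weekends) brings us to Wednesday, 2025-09-24, which is the last day of the inspection period.
Adding 21 calendar days to 2025-09-24 gives 2025-10-15, which is the last day of the notice period.
Adding 88 calendar days to 2025-10-15 gives 2026-01-11, which is the date on which the repair-or-replace obligation becomes due. That falls on a Sunday, so it rolls to the next business day, Monday, 2026-01-12.

2026-01-12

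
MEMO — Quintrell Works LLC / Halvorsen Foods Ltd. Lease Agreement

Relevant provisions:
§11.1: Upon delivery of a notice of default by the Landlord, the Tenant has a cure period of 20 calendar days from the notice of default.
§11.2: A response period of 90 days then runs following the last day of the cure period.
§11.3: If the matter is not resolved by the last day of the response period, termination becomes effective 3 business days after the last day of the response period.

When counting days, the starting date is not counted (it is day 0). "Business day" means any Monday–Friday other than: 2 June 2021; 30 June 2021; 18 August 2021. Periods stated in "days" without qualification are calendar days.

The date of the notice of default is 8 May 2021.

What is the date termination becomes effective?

The last day of the cure period: 20 calendar days after 8 May 2021 is 28 May 2021.
Adding 90 calendar days to 28 May 2021 gives 26 August 2021, which is the last day of the response period.
The date termination becomes effective: 3 business days after Thursday, 26 August 2021, skipping weekends — Aug 27, Aug 30, Aug 31 — lands on Tuesday, 31 August 2021.

31 August 2021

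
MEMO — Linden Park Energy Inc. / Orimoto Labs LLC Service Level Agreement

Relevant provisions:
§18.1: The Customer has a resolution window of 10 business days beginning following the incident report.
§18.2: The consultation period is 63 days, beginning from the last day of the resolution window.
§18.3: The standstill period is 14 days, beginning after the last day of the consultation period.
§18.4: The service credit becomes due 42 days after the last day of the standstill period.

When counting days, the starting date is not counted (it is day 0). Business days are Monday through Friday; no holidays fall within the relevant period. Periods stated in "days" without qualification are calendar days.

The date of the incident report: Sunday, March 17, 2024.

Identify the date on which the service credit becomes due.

July 26, 2024

The last day of the resolution window: counting 10 business days from Sunday, March 17, 2024 (Mar 18, Mar 19, Mar 20, Mar 21, Mar 22, Mar 25, Mar 26, Mar 27, Mar 28, Mar 29, skipping weekends) reaches Friday, March 29, 2024.
The last day of the consultation period: March 29, 2024 + 63 days = May 31, 2024.
The last day of the standstill period: 14 calendar days after May 31, 2024 is June 14, 2024.
Adding 42 calendar days to June 14, 2024 gives July 26, 2024, which is the date on which the service credit becomes due.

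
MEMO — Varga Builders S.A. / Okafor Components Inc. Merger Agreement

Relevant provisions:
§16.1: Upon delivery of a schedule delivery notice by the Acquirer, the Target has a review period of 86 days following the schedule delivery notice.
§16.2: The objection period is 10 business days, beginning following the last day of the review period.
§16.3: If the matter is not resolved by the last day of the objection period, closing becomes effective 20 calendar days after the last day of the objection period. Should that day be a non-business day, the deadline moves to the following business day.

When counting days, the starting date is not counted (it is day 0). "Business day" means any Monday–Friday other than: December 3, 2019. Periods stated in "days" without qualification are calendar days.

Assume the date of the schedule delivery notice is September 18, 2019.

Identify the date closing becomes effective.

January 16, 2020

Adding 86 calendar days to September 18, 2019 gives December 13, 2019, which is the last day of the review period.
The last day of the objection period: 10 business days after Friday, December 13, 2019, skipping weekends — Dec 16, Dec 17, Dec 18, Dec 19, Dec 20, Dec 23, Dec 24, Dec 25, Dec 26, Dec 27 — lands on Friday, December 27, 2019.
The date closing becomes effective: December 27, 2019 + 20 days = January 16, 2020. January 16, 2020 is a Thursday and is not a listed holiday, so no roll-forward applies.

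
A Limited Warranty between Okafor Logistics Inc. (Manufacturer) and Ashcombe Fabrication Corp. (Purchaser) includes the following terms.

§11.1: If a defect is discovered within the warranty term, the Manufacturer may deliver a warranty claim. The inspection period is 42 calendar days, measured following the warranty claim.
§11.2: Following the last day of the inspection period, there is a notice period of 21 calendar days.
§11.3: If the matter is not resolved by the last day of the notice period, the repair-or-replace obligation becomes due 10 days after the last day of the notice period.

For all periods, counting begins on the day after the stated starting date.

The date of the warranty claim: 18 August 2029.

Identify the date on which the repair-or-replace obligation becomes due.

The last day of the inspection period: 42 calendar days after 18 August 2029 is 29 September 2029.
The last day of the notice period: 29 September 2029 + 21 days = 20 October 2029.
The date on which the repair-or-replace obligation becomes due: 10 calendar days after 20 October 2029 is 30 October 2029.

30 October 2029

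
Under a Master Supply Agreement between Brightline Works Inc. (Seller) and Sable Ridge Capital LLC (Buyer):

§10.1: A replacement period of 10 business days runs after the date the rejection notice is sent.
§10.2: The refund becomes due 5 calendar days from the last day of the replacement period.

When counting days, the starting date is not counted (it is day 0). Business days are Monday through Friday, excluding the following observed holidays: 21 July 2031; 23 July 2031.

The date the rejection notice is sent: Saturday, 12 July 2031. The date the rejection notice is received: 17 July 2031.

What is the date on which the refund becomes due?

The last day of the replacement period: counting 10 business days from Saturday, 12 July 2031 (Jul 14, Jul 15, Jul 16, Jul 17, Jul 18, Jul 22, Jul 24, Jul 25, Jul 28, Jul 29, skipping weekends and the listed holidays on Jul 21, Jul 23) reaches Tuesday, 29 July 2031.
The date on which the refund becomes due: 29 July 2031 + 5 days = 3 August 2031.

3 August 2031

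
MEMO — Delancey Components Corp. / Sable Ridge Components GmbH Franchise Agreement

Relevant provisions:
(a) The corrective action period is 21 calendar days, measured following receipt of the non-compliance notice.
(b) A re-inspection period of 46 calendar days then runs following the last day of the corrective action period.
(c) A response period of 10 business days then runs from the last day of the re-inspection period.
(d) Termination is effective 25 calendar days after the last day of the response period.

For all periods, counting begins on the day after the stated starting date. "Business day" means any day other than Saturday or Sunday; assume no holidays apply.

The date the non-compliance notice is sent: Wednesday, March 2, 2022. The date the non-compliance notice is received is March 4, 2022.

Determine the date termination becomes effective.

The last day of the corrective action period: 21 calendar days after March 4, 2022 is March 25, 2022.
Adding 46 calendar days to March 25, 2022 gives May 10, 2022, which is the last day of the re-inspection period.
From Tuesday, May 10, 2022, 10 business days (May 11, May 12, May 13, May 16, May 17, May 18, May 19, May 20, May 23, May 24, skipping weekends) brings us to Tuesday, May 24, 2022, which is the last day of the response period.
The date termination becomes effective: May 24, 2022 + 25 days = June 18, 2022.

June 18, 2022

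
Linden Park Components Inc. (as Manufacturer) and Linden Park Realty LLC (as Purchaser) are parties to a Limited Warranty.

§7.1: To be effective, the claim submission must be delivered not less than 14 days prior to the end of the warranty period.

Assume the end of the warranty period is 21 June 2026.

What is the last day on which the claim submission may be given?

21 June 2026 minus 14 days is 7 June 2026.

7 June 2026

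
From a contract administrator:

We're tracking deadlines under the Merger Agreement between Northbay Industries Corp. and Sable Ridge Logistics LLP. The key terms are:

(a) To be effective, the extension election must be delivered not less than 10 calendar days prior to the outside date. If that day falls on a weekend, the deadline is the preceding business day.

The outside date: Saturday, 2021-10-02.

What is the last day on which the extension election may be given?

2021-09-22

2021-10-02 minus 10 days is 2021-09-22. That is a Wednesday, so no adjustment is needed.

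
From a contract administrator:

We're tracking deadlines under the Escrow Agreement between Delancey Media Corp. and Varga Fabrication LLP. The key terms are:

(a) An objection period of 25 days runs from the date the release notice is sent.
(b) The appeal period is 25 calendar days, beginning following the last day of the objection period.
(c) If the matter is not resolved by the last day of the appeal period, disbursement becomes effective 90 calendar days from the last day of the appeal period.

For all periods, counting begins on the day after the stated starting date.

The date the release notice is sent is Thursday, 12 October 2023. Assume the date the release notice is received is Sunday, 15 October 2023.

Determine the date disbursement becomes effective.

29 February 2024

The last day of the objection period: 12 October 2023 + 25 days = 6 November 2023.
The last day of the appeal period: 6 November 2023 + 25 days = 1 December 2023.
Adding 90 calendar days to 1 December 2023 gives 29 February 2024, which is the date disbursement becomes effective.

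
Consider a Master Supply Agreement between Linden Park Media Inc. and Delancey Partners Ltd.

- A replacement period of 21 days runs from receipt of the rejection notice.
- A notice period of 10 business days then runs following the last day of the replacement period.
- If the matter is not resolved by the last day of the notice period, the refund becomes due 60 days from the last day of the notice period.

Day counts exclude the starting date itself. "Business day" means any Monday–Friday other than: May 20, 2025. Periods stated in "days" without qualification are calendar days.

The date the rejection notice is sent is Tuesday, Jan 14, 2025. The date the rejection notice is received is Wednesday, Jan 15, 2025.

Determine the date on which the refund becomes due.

Apr 20, 2025

The last day of the replacement period: 21 calendar days after Jan 15, 2025 is Feb 5, 2025.
The last day of the notice period: counting 10 business days from Wednesday, Feb 5, 2025 (Feb 6, Feb 7, Feb 10, Feb 11, Feb 12, Feb 13, Feb 14, Feb 17, Feb 18, Feb 19, skipping weekends) reaches Wednesday, Feb 19, 2025.
The date on which the refund becomes due: 60 calendar days after Feb 19, 2025 is Apr 20, 2025.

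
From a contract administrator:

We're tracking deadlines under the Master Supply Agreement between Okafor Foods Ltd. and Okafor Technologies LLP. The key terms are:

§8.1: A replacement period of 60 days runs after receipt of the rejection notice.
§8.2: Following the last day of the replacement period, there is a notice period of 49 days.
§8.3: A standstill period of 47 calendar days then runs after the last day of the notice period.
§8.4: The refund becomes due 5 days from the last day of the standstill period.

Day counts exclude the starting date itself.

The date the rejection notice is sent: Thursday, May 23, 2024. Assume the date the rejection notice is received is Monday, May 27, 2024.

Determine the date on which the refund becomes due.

The last day of the replacement period: May 27, 2024 + 60 days = July 26, 2024.
The last day of the notice period: July 26, 2024 + 49 days = September 13, 2024.
The last day of the standstill period: 47 calendar days after September 13, 2024 is October 30, 2024.
The date on which the refund becomes due: 5 calendar days after October 30, 2024 is November 4, 2024.

November 4, 2024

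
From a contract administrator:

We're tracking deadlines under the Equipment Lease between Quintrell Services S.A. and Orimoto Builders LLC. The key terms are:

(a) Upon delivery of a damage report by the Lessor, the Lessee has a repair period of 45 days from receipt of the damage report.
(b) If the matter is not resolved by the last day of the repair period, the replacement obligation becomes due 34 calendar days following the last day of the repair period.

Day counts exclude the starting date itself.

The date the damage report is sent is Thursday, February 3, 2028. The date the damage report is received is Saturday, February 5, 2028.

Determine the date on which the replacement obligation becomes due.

April 24, 2028

Adding 45 calendar days to February 5, 2028 gives March 21, 2028, which is the last day of the repair period.
The date on which the replacement obligation becomes due: March 21, 2028 + 34 days = April 24, 2028.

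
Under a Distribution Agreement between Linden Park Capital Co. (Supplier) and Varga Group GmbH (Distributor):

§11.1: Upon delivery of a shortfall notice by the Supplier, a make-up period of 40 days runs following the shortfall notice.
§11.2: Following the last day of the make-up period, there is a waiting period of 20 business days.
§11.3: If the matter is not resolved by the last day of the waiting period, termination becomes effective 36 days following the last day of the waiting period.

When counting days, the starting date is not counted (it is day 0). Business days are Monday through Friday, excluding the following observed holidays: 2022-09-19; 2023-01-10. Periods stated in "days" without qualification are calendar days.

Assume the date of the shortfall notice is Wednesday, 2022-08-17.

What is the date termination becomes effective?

The last day of the make-up period: 40 calendar days after 2022-08-17 is 2022-09-26.
From Monday, 2022-09-26, 20 business days (Sep 27, Sep 28, Sep 29, Sep 30, …, Oct 20, Oct 21, Oct 24, skipping weekends) brings us to Monday, 2022-10-24, which is the last day of the waiting period.
The date termination becomes effective: 2022-10-24 + 36 days = 2022-11-29.

2022-11-29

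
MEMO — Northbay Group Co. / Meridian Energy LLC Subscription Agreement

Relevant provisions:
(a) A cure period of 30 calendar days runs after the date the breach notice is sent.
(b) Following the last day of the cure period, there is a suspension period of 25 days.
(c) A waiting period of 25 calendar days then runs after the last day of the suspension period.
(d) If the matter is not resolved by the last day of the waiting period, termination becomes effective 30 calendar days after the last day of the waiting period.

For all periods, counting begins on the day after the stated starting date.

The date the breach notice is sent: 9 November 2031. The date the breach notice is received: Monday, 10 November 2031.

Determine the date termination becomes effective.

Adding 30 calendar days to 9 November 2031 gives 9 December 2031, which is the last day of the cure period.
Adding 25 calendar days to 9 December 2031 gives 3 January 2032, which is the last day of the suspension period.
The last day of the waiting period: 3 January 2032 + 25 days = 28 January 2032.
The date termination becomes effective: 30 calendar days after 28 January 2032 is 27 February 2032.

27 February 2032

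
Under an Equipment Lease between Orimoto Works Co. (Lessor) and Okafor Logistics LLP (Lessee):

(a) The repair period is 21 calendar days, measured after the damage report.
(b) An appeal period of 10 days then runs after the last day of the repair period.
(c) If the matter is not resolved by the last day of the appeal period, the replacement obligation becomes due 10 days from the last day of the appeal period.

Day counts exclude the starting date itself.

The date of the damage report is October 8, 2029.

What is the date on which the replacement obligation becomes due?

November 18, 2029

Adding 21 calendar days to October 8, 2029 gives October 29, 2029, which is the last day of the repair period.
The last day of the appeal period: 10 calendar days after October 29, 2029 is November 8, 2029.
The date on which the replacement obligation becomes due: 10 calendar days after November 8, 2029 is November 18, 2029.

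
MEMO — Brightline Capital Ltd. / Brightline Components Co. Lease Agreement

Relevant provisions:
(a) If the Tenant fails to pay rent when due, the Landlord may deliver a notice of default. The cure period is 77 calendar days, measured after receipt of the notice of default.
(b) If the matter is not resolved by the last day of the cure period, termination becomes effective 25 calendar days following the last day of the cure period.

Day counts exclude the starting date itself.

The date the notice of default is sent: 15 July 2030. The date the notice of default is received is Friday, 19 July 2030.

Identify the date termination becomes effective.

29 October 2030

The last day of the cure period: 19 July 2030 + 77 days = 4 October 2030.
The date termination becomes effective: 25 calendar days after 4 October 2030 is 29 October 2030.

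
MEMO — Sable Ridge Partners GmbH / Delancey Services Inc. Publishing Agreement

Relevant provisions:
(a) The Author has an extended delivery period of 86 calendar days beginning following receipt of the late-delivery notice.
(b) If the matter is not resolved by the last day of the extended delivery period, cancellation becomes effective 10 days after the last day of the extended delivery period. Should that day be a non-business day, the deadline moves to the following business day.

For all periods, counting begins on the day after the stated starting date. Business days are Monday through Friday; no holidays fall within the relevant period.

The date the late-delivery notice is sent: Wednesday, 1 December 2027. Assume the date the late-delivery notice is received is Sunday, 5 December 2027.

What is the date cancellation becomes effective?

Adding 86 calendar days to 5 December 2027 gives 29 February 2028, which is the last day of the extended delivery period.
The date cancellation becomes effective: 10 calendar days after 29 February 2028 is 10 March 2028. 10 March 2028 is a Friday, so no roll-forward applies.

10 March 2028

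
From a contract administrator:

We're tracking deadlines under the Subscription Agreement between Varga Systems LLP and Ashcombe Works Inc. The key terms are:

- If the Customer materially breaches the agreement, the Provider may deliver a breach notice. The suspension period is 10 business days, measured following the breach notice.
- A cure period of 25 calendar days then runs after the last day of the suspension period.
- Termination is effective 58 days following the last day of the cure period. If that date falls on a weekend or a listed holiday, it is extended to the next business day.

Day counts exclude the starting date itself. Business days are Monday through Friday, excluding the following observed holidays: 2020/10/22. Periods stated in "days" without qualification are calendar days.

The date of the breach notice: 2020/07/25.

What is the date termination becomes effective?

From Saturday, 2020/07/25, 10 business days (Jul 27, Jul 28, Jul 29, Jul 30, Jul 31, Aug 3, Aug 4, Aug 5, Aug 6, Aug 7, skipping weekends) brings us to Friday, 2020/08/07, which is the last day of the suspension period.
Adding 25 calendar days to 2020/08/07 gives 2020/09/01, which is the last day of the cure period.
The date termination becomes effective: 58 calendar days after 2020/09/01 is 2020/10/29. 2020/10/29 is a Thursday and is not a listed holiday, so no roll-forward applies.

2020/10/29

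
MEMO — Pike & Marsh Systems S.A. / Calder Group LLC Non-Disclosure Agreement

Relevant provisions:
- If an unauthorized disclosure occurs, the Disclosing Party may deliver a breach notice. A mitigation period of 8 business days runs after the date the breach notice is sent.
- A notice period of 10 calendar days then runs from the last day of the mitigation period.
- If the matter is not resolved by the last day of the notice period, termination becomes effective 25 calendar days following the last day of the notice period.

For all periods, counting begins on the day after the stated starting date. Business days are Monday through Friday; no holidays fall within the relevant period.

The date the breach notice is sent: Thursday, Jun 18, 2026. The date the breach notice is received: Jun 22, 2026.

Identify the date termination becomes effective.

Aug 4, 2026

From Thursday, Jun 18, 2026, 8 business days (Jun 19, Jun 22, Jun 23, Jun 24, Jun 25, Jun 26, Jun 29, Jun 30, skipping weekends) brings us to Tuesday, Jun 30, 2026, which is the last day of the mitigation period.
The last day of the notice period: Jun 30, 2026 + 10 days = Jul 10, 2026.
Adding 25 calendar days to Jul 10, 2026 gives Aug 4, 2026, which is the date termination becomes effective.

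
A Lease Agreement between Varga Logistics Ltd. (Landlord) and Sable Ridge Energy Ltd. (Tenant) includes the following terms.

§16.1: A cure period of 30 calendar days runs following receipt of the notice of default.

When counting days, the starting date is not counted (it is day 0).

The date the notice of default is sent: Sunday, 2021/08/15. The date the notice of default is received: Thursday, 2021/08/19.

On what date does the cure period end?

2021/09/18

The last day of the cure period: 2021/08/19 + 30 days = 2021/09/18.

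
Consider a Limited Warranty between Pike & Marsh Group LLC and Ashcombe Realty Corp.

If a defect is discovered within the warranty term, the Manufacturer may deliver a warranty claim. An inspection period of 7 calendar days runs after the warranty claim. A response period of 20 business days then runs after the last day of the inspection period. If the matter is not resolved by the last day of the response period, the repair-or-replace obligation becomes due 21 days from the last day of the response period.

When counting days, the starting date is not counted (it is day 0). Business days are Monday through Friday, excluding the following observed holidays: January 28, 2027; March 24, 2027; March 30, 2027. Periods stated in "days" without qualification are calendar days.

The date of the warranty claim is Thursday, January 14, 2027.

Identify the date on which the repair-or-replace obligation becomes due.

The last day of the inspection period: 7 calendar days after January 14, 2027 is January 21, 2027.
From Thursday, January 21, 2027, 20 business days (Jan 22, Jan 25, Jan 26, Jan 27, …, Feb 17, Feb 18, Feb 19, skipping weekends and the listed holiday on Jan 28) brings us to Friday, February 19, 2027, which is the last day of the response period.
The date on which the repair-or-replace obligation becomes due: February 19, 2027 + 21 days = March 12, 2027.

March 12, 2027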